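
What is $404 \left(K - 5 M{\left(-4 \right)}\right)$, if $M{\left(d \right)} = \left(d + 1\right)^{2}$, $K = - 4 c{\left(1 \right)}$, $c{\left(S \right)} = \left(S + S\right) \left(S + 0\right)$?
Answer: $-21412$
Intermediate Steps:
$c{\left(S \right)} = 2 S^{2}$ ($c{\left(S \right)} = 2 S S = 2 S^{2}$)
$K = -8$ ($K = - 4 \cdot 2 \cdot 1^{2} = - 4 \cdot 2 \cdot 1 = \left(-4\right) 2 = -8$)
$M{\left(d \right)} = \left(1 + d\right)^{2}$
$404 \left(K - 5 M{\left(-4 \right)}\right) = 404 \left(-8 - 5 \left(1 - 4\right)^{2}\right) = 404 \left(-8 - 5 \left(-3\right)^{2}\right) = 404 \left(-8 - 45\right) = 404 \left(-53\right) = -21412$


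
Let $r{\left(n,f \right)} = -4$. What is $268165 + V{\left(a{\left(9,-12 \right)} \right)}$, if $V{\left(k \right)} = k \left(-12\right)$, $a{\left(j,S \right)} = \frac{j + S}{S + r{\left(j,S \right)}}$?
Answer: $\frac{1072651}{4} \approx 2.6816 \cdot 10^{5}$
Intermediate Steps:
$a{\left(j,S \right)} = \frac{S + j}{-4 + S}$ ($a{\left(j,S \right)} = \frac{j + S}{S - 4} = \frac{S + j}{-4 + S}$)
$V{\left(k \right)} = - 12 k$
$268165 + V{\left(a{\left(9,-12 \right)} \right)} = 268165 - 12 \frac{-12 + 9}{-4 - 12} = 268165 - 12 \frac{1}{-16} \left(-3\right) = 268165 - 12 \left(\left(- \frac{1}{16}\right) \left(-3\right)\right) = 268165 - \frac{9}{4} = \frac{1072651}{4}$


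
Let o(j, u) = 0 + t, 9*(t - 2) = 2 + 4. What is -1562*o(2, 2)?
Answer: -12496/3 ≈ -4165.3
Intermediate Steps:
t = 8/3 (t = 2 + (2 + 4)/9 = 2 + (⅑)*6 = 2 + ⅔ = 8/3 ≈ 2.6667)
o(j, u) = 8/3 (o(j, u) = 0 + 8/3 = 8/3)
-1562*o(2, 2) = -1562*8/3 = -12496/3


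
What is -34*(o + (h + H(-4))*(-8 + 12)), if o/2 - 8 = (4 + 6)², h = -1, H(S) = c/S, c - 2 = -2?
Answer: -7208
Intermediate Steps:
c = 0 (c = 2 - 2 = 0)
H(S) = 0 (H(S) = 0/S = 0)
o = 216 (o = 16 + 2*(4 + 6)² = 16 + 2*10² = 16 + 2*100 = 16 + 200 = 216)
-34*(o + (h + H(-4))*(-8 + 12)) = -34*(216 + (-1 + 0)*(-8 + 12)) = -34*(216 - 1*4) = -34*(216 - 4) = -34*212 = -7208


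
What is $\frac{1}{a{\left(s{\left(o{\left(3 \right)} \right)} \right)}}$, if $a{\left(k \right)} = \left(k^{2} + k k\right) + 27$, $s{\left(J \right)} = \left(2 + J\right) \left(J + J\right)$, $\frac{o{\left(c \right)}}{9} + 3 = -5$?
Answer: $\frac{1}{203212827} \approx 4.9209 \cdot 10^{-9}$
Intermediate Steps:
$o{\left(c \right)} = -72$ ($o{\left(c \right)} = -27 + 9 \left(-5\right) = -27 - 45 = -72$)
$s{\left(J \right)} = 2 J \left(2 + J\right)$ ($s{\left(J \right)} = \left(2 + J\right) 2 J = 2 J \left(2 + J\right)$)
$a{\left(k \right)} = 27 + 2 k^{2}$ ($a{\left(k \right)} = \left(k^{2} + k^{2}\right) + 27 = 2 k^{2} + 27 = 27 + 2 k^{2}$)
$\frac{1}{a{\left(s{\left(o{\left(3 \right)} \right)} \right)}} = \frac{1}{27 + 2 \left(2 \left(-72\right) \left(2 - 72\right)\right)^{2}} = \frac{1}{27 + 2 \left(2 \left(-72\right) \left(-70\right)\right)^{2}} = \frac{1}{27 + 2 \cdot 10080^{2}} = \frac{1}{27 + 2 \cdot 101606400} = \frac{1}{27 + 203212800} = \frac{1}{203212827}$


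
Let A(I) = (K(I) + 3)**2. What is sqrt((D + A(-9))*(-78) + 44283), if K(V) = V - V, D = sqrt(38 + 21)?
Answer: sqrt(43581 - 78*sqrt(59)) ≈ 207.32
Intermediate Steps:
D = sqrt(59) ≈ 7.6811
K(V) = 0
A(I) = 9 (A(I) = (0 + 3)**2 = 3**2 = 9)
sqrt((D + A(-9))*(-78) + 44283) = sqrt((sqrt(59) + 9)*(-78) + 44283) = sqrt((9 + sqrt(59))*(-78) + 44283) = sqrt((-702 - 78*sqrt(59)) + 44283) = sqrt(43581 - 78*sqrt(59))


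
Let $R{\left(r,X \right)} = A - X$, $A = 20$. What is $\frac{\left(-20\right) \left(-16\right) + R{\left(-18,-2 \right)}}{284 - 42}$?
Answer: $\frac{171}{121} \approx 1.4132$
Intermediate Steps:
$R{\left(r,X \right)} = 20 - X$
$\frac{\left(-20\right) \left(-16\right) + R{\left(-18,-2 \right)}}{284 - 42} = \frac{\left(-20\right) \left(-16\right) + \left(20 - -2\right)}{284 - 42} = \frac{320 + \left(20 + 2\right)}{242} = \left(320 + 22\right) \frac{1}{242} = 342 \cdot \frac{1}{242} = \frac{171}{121}$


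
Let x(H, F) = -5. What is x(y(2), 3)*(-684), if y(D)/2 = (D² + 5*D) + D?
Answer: 3420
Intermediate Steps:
y(D) = 2*D² + 12*D (y(D) = 2*((D² + 5*D) + D) = 2*(D² + 6*D) = 2*D² + 12*D)
x(y(2), 3)*(-684) = -5*(-684) = 3420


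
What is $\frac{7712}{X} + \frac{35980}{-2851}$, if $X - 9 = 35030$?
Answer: $- \frac{1238716308}{99896189} \approx -12.4$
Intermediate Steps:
$X = 35039$ ($X = 9 + 35030 = 35039$)
$\frac{7712}{X} + \frac{35980}{-2851} = \frac{7712}{35039} + \frac{35980}{-2851} = 7712 \cdot \frac{1}{35039} + 35980 \left(- \frac{1}{2851}\right) = \frac{7712}{35039} - \frac{35980}{2851} = - \frac{1238716308}{99896189}$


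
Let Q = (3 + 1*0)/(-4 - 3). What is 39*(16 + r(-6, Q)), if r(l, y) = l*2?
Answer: 156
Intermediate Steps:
Q = -3/7 (Q = (3 + 0)/(-7) = 3*(-1/7) = -3/7 ≈ -0.42857)
r(l, y) = 2*l
39*(16 + r(-6, Q)) = 39*(16 + 2*(-6)) = 39*(16 - 12) = 39*4 = 156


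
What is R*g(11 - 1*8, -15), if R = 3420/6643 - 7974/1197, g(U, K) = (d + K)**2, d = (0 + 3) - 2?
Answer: -21723352/18031 ≈ -1204.8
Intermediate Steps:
d = 1 (d = 3 - 2 = 1)
g(U, K) = (1 + K)**2
R = -775834/126217 (R = 3420*(1/6643) - 7974*1/1197 = 3420/6643 - 886/133 = -775834/126217 ≈ -6.1468)
R*g(11 - 1*8, -15) = -775834*(1 - 15)**2/126217 = -775834/126217*(-14)**2 = -775834/126217*196 = -21723352/18031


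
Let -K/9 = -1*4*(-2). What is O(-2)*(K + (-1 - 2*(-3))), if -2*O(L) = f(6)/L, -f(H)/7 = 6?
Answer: 1407/2 ≈ 703.50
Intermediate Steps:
f(H) = -42 (f(H) = -7*6 = -42)
K = -72 (K = -9*(-1*4)*(-2) = -(-36)*(-2) = -9*8 = -72)
O(L) = 21/L (O(L) = -(-21)/L = 21/L)
O(-2)*(K + (-1 - 2*(-3))) = (21/(-2))*(-72 + (-1 - 2*(-3))) = (21*(-½))*(-72 + (-1 + 6)) = -21*(-72 + 5)/2 = -21/2*(-67) = 1407/2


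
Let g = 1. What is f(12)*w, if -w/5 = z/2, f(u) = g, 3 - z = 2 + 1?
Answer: 0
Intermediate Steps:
z = 0 (z = 3 - (2 + 1) = 3 - 1*3 = 3 - 3 = 0)
f(u) = 1
w = 0 (w = -0/2 = -5*0 = 0)
f(12)*w = 1*0 = 0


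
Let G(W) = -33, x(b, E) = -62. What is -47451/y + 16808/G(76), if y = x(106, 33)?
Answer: 47617/186 ≈ 256.01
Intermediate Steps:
y = -62
-47451/y + 16808/G(76) = -47451/(-62) + 16808/(-33) = -47451*(-1/62) + 16808*(-1/33) = 47451/62 - 1528/3 = 47617/186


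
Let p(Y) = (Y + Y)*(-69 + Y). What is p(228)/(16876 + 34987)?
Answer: 72504/51863 ≈ 1.3980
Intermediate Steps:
p(Y) = 2*Y*(-69 + Y) (p(Y) = (2*Y)*(-69 + Y) = 2*Y*(-69 + Y))
p(228)/(16876 + 34987) = (2*228*(-69 + 228))/(16876 + 34987) = (2*228*159)/51863 = 72504*(1/51863) = 72504/51863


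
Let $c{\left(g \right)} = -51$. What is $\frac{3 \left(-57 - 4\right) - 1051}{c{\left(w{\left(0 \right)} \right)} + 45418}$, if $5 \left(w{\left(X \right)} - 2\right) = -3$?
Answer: $- \frac{1234}{45367} \approx -0.0272$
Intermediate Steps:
$w{\left(X \right)} = \frac{7}{5}$ ($w{\left(X \right)} = 2 + \frac{1}{5} \left(-3\right) = 2 - \frac{3}{5} = \frac{7}{5}$)
$\frac{3 \left(-57 - 4\right) - 1051}{c{\left(w{\left(0 \right)} \right)} + 45418} = \frac{3 \left(-57 - 4\right) - 1051}{-51 + 45418} = \frac{3 \left(-61\right) - 1051}{45367} = \left(-183 - 1051\right) \frac{1}{45367} = \left(-1234\right) \frac{1}{45367} = - \frac{1234}{45367}$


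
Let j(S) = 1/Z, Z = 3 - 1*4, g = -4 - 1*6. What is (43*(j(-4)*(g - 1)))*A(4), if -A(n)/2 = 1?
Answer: -946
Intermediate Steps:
g = -10 (g = -4 - 6 = -10)
Z = -1 (Z = 3 - 4 = -1)
A(n) = -2 (A(n) = -2*1 = -2)
j(S) = -1 (j(S) = 1/(-1) = -1)
(43*(j(-4)*(g - 1)))*A(4) = (43*(-(-10 - 1)))*(-2) = (43*(-1*(-11)))*(-2) = (43*11)*(-2) = 473*(-2) = -946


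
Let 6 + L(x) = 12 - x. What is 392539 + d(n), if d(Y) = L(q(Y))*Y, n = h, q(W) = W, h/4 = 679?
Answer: -6967821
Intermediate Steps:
h = 2716 (h = 4*679 = 2716)
n = 2716
L(x) = 6 - x (L(x) = -6 + (12 - x) = 6 - x)
d(Y) = Y*(6 - Y) (d(Y) = (6 - Y)*Y = Y*(6 - Y))
392539 + d(n) = 392539 + 2716*(6 - 1*2716) = 392539 + 2716*(6 - 2716) = 392539 + 2716*(-2710) = 392539 - 7360360 = -6967821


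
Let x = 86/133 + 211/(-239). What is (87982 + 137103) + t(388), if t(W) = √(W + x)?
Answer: 225085 + √391801698589/31787 ≈ 2.2510e+5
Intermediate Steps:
x = -7509/31787 (x = 86*(1/133) + 211*(-1/239) = 86/133 - 211/239 = -7509/31787 ≈ -0.23623)
t(W) = √(-7509/31787 + W) (t(W) = √(W - 7509/31787) = √(-7509/31787 + W))
(87982 + 137103) + t(388) = (87982 + 137103) + √(-238688583 + 1010413369*388)/31787 = 225085 + √(-238688583 + 392040387172)/31787 = 225085 + √391801698589/31787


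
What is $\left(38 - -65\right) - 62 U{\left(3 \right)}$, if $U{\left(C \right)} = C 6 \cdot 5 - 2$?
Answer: $-5353$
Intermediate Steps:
$U{\left(C \right)} = -2 + 30 C$ ($U{\left(C \right)} = 6 C 5 - 2 = 30 C - 2 = -2 + 30 C$)
$\left(38 - -65\right) - 62 U{\left(3 \right)} = \left(38 - -65\right) - 62 \left(-2 + 30 \cdot 3\right) = \left(38 + 65\right) - 62 \left(-2 + 90\right) = 103 - 5456 = -5353$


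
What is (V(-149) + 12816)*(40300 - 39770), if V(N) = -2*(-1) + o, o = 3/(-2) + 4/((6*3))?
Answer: 61135765/9 ≈ 6.7929e+6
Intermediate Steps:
o = -23/18 (o = 3*(-1/2) + 4/18 = -3/2 + 4*(1/18) = -3/2 + 2/9 = -23/18 ≈ -1.2778)
V(N) = 13/18 (V(N) = -2*(-1) - 23/18 = 2 - 23/18 = 13/18)
(V(-149) + 12816)*(40300 - 39770) = (13/18 + 12816)*(40300 - 39770) = (230701/18)*530 = 61135765/9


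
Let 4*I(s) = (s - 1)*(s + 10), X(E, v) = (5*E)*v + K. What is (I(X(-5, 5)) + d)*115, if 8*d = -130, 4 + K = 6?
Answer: 1603905/4 ≈ 4.0098e+5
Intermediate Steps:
K = 2 (K = -4 + 6 = 2)
X(E, v) = 2 + 5*E*v (X(E, v) = (5*E)*v + 2 = 5*E*v + 2 = 2 + 5*E*v)
I(s) = (-1 + s)*(10 + s)/4 (I(s) = ((s - 1)*(s + 10))/4 = ((-1 + s)*(10 + s))/4 = (-1 + s)*(10 + s)/4)
d = -65/4 (d = (⅛)*(-130) = -65/4 ≈ -16.250)
(I(X(-5, 5)) + d)*115 = ((-5/2 + (2 + 5*(-5)*5)²/4 + 9*(2 + 5*(-5)*5)/4) - 65/4)*115 = ((-5/2 + (2 - 125)²/4 + 9*(2 - 125)/4) - 65/4)*115 = ((-5/2 + (¼)*(-123)² + (9/4)*(-123)) - 65/4)*115 = ((-5/2 + (¼)*15129 - 1107/4) - 65/4)*115 = ((-5/2 + 15129/4 - 1107/4) - 65/4)*115 = (3503 - 65/4)*115 = (13947/4)*115 = 1603905/4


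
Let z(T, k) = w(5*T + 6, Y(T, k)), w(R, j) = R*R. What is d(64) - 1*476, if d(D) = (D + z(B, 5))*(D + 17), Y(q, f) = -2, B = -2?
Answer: 6004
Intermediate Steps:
w(R, j) = R**2
z(T, k) = (6 + 5*T)**2 (z(T, k) = (5*T + 6)**2 = (6 + 5*T)**2)
d(D) = (16 + D)*(17 + D) (d(D) = (D + (6 + 5*(-2))**2)*(D + 17) = (D + (6 - 10)**2)*(17 + D) = (D + (-4)**2)*(17 + D) = (D + 16)*(17 + D) = (16 + D)*(17 + D))
d(64) - 1*476 = (272 + 64**2 + 33*64) - 1*476 = (272 + 4096 + 2112) - 476 = 6480 - 476 = 6004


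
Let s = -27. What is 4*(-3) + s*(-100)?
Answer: 2688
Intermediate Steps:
4*(-3) + s*(-100) = 4*(-3) - 27*(-100) = -12 + 2700 = 2688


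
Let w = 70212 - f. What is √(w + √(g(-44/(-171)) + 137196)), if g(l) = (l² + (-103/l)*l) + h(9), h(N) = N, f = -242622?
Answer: √(1016397666 + 19*√4009001518)/57 ≈ 559.65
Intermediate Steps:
w = 312834 (w = 70212 - 1*(-242622) = 70212 + 242622 = 312834)
g(l) = -94 + l² (g(l) = (l² + (-103/l)*l) + 9 = (l² - 103) + 9 = (-103 + l²) + 9 = -94 + l²)
√(w + √(g(-44/(-171)) + 137196)) = √(312834 + √((-94 + (-44/(-171))²) + 137196)) = √(312834 + √((-94 + (-44*(-1/171))²) + 137196)) = √(312834 + √((-94 + (44/171)²) + 137196)) = √(312834 + √((-94 + 1936/29241) + 137196)) = √(312834 + √(-2746718/29241 + 137196)) = √(312834 + √(4009001518/29241)) = √(312834 + √4009001518/171)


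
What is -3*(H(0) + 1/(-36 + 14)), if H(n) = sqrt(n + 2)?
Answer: 3/22 - 3*sqrt(2) ≈ -4.1063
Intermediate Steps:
H(n) = sqrt(2 + n)
-3*(H(0) + 1/(-36 + 14)) = -3*(sqrt(2 + 0) + 1/(-36 + 14)) = -3*(sqrt(2) + 1/(-22)) = -3*(sqrt(2) - 1/22) = -3*(-1/22 + sqrt(2)) = 3/22 - 3*sqrt(2)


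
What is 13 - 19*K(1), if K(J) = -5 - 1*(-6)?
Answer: -6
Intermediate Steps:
K(J) = 1 (K(J) = -5 + 6 = 1)
13 - 19*K(1) = 13 - 19*1 = 13 - 19 = -6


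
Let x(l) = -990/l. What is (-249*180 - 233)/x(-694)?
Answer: -15633391/495 ≈ -31583.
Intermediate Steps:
(-249*180 - 233)/x(-694) = (-249*180 - 233)/((-990/(-694))) = (-44820 - 233)/((-990*(-1/694))) = -45053/495/347 = -45053*347/495 = -15633391/495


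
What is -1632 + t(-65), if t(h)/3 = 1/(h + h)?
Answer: -212163/130 ≈ -1632.0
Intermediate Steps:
t(h) = 3/(2*h) (t(h) = 3/(h + h) = 3/((2*h)) = 3*(1/(2*h)) = 3/(2*h))
-1632 + t(-65) = -1632 + (3/2)/(-65) = -1632 + (3/2)*(-1/65) = -1632 - 3/130 = -212163/130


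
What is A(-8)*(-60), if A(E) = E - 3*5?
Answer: 1380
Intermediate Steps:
A(E) = -15 + E (A(E) = E - 15 = -15 + E)
A(-8)*(-60) = (-15 - 8)*(-60) = -23*(-60) = 1380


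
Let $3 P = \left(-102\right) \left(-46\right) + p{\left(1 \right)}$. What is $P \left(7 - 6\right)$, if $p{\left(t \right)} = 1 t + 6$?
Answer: $\frac{4699}{3} \approx 1566.3$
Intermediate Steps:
$p{\left(t \right)} = 6 + t$ ($p{\left(t \right)} = t + 6 = 6 + t$)
$P = \frac{4699}{3}$ ($P = \frac{\left(-102\right) \left(-46\right) + \left(6 + 1\right)}{3} = \frac{4692 + 7}{3} = \frac{1}{3} \cdot 4699 = \frac{4699}{3} \approx 1566.3$)
$P \left(7 - 6\right) = \frac{4699 \left(7 - 6\right)}{3} = \frac{4699}{3} \cdot 1 = \frac{4699}{3}$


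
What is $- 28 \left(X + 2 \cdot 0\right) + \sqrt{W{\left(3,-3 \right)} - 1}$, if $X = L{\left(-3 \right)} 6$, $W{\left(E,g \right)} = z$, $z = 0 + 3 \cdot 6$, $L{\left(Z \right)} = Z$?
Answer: $504 + \sqrt{17} \approx 508.12$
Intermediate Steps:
$z = 18$ ($z = 0 + 18 = 18$)
$W{\left(E,g \right)} = 18$
$X = -18$ ($X = \left(-3\right) 6 = -18$)
$- 28 \left(X + 2 \cdot 0\right) + \sqrt{W{\left(3,-3 \right)} - 1} = - 28 \left(-18 + 2 \cdot 0\right) + \sqrt{18 - 1} = - 28 \left(-18 + 0\right) + \sqrt{17} = \left(-28\right) \left(-18\right) + \sqrt{17} = 504 + \sqrt{17}$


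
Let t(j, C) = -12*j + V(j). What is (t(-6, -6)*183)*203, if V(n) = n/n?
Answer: 2711877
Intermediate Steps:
V(n) = 1
t(j, C) = 1 - 12*j (t(j, C) = -12*j + 1 = 1 - 12*j)
(t(-6, -6)*183)*203 = ((1 - 12*(-6))*183)*203 = ((1 + 72)*183)*203 = (73*183)*203 = 13359*203 = 2711877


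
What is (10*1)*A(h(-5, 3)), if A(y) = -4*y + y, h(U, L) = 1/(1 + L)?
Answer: -15/2 ≈ -7.5000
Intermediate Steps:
A(y) = -3*y
(10*1)*A(h(-5, 3)) = (10*1)*(-3/(1 + 3)) = 10*(-3/4) = 10*(-3*¼) = 10*(-¾) = -15/2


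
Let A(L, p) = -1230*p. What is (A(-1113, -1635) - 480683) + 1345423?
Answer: 2875790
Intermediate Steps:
(A(-1113, -1635) - 480683) + 1345423 = (-1230*(-1635) - 480683) + 1345423 = (2011050 - 480683) + 1345423 = 1530367 + 1345423 = 2875790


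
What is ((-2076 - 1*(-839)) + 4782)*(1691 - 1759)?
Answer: -241060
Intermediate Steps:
((-2076 - 1*(-839)) + 4782)*(1691 - 1759) = ((-2076 + 839) + 4782)*(-68) = (-1237 + 4782)*(-68) = 3545*(-68) = -241060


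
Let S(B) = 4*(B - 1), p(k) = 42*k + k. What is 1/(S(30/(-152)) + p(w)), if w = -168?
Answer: -19/137347 ≈ -0.00013834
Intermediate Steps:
p(k) = 43*k
S(B) = -4 + 4*B (S(B) = 4*(-1 + B) = -4 + 4*B)
1/(S(30/(-152)) + p(w)) = 1/((-4 + 4*(30/(-152))) + 43*(-168)) = 1/((-4 + 4*(30*(-1/152))) - 7224) = 1/((-4 + 4*(-15/76)) - 7224) = 1/((-4 - 15/19) - 7224) = 1/(-91/19 - 7224) = 1/(-137347/19) = -19/137347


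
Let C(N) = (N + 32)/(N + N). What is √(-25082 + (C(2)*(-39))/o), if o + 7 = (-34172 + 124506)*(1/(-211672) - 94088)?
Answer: 2*I*√5073877347332183213742568625556287/899536719693731 ≈ 158.37*I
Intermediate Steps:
o = -899536719693731/105836 (o = -7 + (-34172 + 124506)*(1/(-211672) - 94088) = -7 + 90334*(-1/211672 - 94088) = -7 + 90334*(-19915795137/211672) = -7 - 899536718952879/105836 = -899536719693731/105836 ≈ -8.4993e+9)
C(N) = (32 + N)/(2*N) (C(N) = (32 + N)/((2*N)) = (32 + N)*(1/(2*N)) = (32 + N)/(2*N))
√(-25082 + (C(2)*(-39))/o) = √(-25082 + (((½)*(32 + 2)/2)*(-39))/(-899536719693731/105836)) = √(-25082 + (((½)*(½)*34)*(-39))*(-105836/899536719693731)) = √(-25082 + ((17/2)*(-39))*(-105836/899536719693731)) = √(-25082 - 663/2*(-105836/899536719693731)) = √(-25082 + 35084634/899536719693731) = √(-22562180003323076308/899536719693731) = 2*I*√5073877347332183213742568625556287/899536719693731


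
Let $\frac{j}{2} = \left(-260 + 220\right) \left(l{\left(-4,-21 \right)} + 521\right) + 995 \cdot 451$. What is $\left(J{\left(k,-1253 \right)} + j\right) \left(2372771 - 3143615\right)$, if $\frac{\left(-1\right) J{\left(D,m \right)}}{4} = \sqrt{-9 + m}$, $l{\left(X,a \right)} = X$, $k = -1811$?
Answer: $-659942673720 + 3083376 i \sqrt{1262} \approx -6.5994 \cdot 10^{11} + 1.0954 \cdot 10^{8} i$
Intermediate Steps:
$J{\left(D,m \right)} = - 4 \sqrt{-9 + m}$
$j = 856130$ ($j = 2 \left(\left(-260 + 220\right) \left(-4 + 521\right) + 995 \cdot 451\right) = 2 \left(\left(-40\right) 517 + 448745\right) = 2 \left(-20680 + 448745\right) = 2 \cdot 428065 = 856130$)
$\left(J{\left(k,-1253 \right)} + j\right) \left(2372771 - 3143615\right) = \left(- 4 \sqrt{-9 - 1253} + 856130\right) \left(2372771 - 3143615\right) = \left(- 4 \sqrt{-1262} + 856130\right) \left(-770844\right) = \left(- 4 i \sqrt{1262} + 856130\right) \left(-770844\right) = \left(856130 - 4 i \sqrt{1262}\right) \left(-770844\right) = -659942673720 + 3083376 i \sqrt{1262}$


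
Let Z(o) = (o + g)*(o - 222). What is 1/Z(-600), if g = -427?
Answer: 1/844194 ≈ 1.1846e-6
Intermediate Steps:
Z(o) = (-427 + o)*(-222 + o) (Z(o) = (o - 427)*(o - 222) = (-427 + o)*(-222 + o))
1/Z(-600) = 1/(94794 + (-600)² - 649*(-600)) = 1/(94794 + 360000 + 389400) = 1/844194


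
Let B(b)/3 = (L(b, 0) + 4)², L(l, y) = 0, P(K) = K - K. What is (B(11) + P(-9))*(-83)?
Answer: -3984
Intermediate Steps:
P(K) = 0
B(b) = 48 (B(b) = 3*(0 + 4)² = 3*4² = 3*16 = 48)
(B(11) + P(-9))*(-83) = (48 + 0)*(-83) = 48*(-83) = -3984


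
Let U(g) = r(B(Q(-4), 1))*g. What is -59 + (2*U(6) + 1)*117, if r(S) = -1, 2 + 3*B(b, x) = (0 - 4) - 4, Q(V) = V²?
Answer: -1346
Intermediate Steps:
B(b, x) = -10/3 (B(b, x) = -⅔ + ((0 - 4) - 4)/3 = -⅔ + (-4 - 4)/3 = -⅔ + (⅓)*(-8) = -⅔ - 8/3 = -10/3)
U(g) = -g
-59 + (2*U(6) + 1)*117 = -59 + (2*(-1*6) + 1)*117 = -59 + (2*(-6) + 1)*117 = -59 + (-12 + 1)*117 = -59 - 11*117 = -59 - 1287 = -1346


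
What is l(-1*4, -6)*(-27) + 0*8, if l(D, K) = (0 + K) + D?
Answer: 270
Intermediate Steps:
l(D, K) = D + K (l(D, K) = K + D = D + K)
l(-1*4, -6)*(-27) + 0*8 = (-1*4 - 6)*(-27) + 0*8 = (-4 - 6)*(-27) + 0 = -10*(-27) + 0 = 270 + 0 = 270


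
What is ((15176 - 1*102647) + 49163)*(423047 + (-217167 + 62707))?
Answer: -10289030796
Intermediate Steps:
((15176 - 1*102647) + 49163)*(423047 + (-217167 + 62707)) = ((15176 - 102647) + 49163)*(423047 - 154460) = (-87471 + 49163)*268587 = -38308*268587 = -10289030796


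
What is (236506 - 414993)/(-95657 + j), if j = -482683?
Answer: 178487/578340 ≈ 0.30862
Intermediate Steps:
(236506 - 414993)/(-95657 + j) = (236506 - 414993)/(-95657 - 482683) = -178487/(-578340) = -178487*(-1/578340) = 178487/578340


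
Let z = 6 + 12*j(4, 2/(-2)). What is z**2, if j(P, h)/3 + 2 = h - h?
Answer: 4356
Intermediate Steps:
j(P, h) = -6 (j(P, h) = -6 + 3*(h - h) = -6 + 3*0 = -6 + 0 = -6)
z = -66 (z = 6 + 12*(-6) = 6 - 72 = -66)
z**2 = (-66)**2 = 4356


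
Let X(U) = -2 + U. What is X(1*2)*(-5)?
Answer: 0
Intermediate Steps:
X(1*2)*(-5) = (-2 + 1*2)*(-5) = (-2 + 2)*(-5) = 0*(-5) = 0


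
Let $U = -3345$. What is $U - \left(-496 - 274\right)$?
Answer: $-2575$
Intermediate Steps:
$U - \left(-496 - 274\right) = -3345 - \left(-496 - 274\right) = -3345 - -770 = -3345 + 770 = -2575$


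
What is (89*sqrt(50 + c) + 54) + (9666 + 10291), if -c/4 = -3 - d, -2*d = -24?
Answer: 20011 + 89*sqrt(110) ≈ 20944.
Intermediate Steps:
d = 12 (d = -1/2*(-24) = 12)
c = 60 (c = -4*(-3 - 1*12) = -4*(-3 - 12) = -4*(-15) = 60)
(89*sqrt(50 + c) + 54) + (9666 + 10291) = (89*sqrt(50 + 60) + 54) + (9666 + 10291) = (89*sqrt(110) + 54) + 19957 = (54 + 89*sqrt(110)) + 19957 = 20011 + 89*sqrt(110)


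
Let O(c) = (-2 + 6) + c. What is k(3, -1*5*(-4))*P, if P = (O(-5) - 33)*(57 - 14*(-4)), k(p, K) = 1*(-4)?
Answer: 15368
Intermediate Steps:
O(c) = 4 + c
k(p, K) = -4
P = -3842 (P = ((4 - 5) - 33)*(57 - 14*(-4)) = (-1 - 33)*(57 + 56) = -34*113 = -3842)
k(3, -1*5*(-4))*P = -4*(-3842) = 15368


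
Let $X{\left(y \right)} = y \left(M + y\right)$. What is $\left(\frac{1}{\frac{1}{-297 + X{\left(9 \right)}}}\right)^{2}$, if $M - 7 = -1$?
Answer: $26244$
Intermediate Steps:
$M = 6$ ($M = 7 - 1 = 6$)
$X{\left(y \right)} = y \left(6 + y\right)$
$\left(\frac{1}{\frac{1}{-297 + X{\left(9 \right)}}}\right)^{2} = \left(\frac{1}{\frac{1}{-297 + 9 \left(6 + 9\right)}}\right)^{2} = \left(\frac{1}{\frac{1}{-297 + 9 \cdot 15}}\right)^{2} = \left(\frac{1}{\frac{1}{-297 + 135}}\right)^{2} = \left(\frac{1}{\frac{1}{-162}}\right)^{2} = \left(\frac{1}{- \frac{1}{162}}\right)^{2} = \left(-162\right)^{2} = 26244$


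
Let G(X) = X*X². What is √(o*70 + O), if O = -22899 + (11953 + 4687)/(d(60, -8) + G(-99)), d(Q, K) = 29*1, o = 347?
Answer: 39*√8609496791/97027 ≈ 37.296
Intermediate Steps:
G(X) = X³
d(Q, K) = 29
O = -2221822937/97027 (O = -22899 + (11953 + 4687)/(29 + (-99)³) = -22899 + 16640/(29 - 970299) = -22899 + 16640/(-970270) = -22899 + 16640*(-1/970270) = -22899 - 1664/97027 = -2221822937/97027 ≈ -22899.)
√(o*70 + O) = √(347*70 - 2221822937/97027) = √(24290 - 2221822937/97027) = √(134962893/97027) = 39*√8609496791/97027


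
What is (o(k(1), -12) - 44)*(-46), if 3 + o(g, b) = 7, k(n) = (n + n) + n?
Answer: 1840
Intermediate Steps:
k(n) = 3*n (k(n) = 2*n + n = 3*n)
o(g, b) = 4 (o(g, b) = -3 + 7 = 4)
(o(k(1), -12) - 44)*(-46) = (4 - 44)*(-46) = -40*(-46) = 1840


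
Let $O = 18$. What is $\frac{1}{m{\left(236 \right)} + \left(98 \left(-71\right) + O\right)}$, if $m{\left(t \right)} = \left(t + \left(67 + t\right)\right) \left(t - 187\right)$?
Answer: $\frac{1}{19471} \approx 5.1358 \cdot 10^{-5}$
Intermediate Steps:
$m{\left(t \right)} = \left(-187 + t\right) \left(67 + 2 t\right)$ ($m{\left(t \right)} = \left(67 + 2 t\right) \left(-187 + t\right) = \left(-187 + t\right) \left(67 + 2 t\right)$)
$\frac{1}{m{\left(236 \right)} + \left(98 \left(-71\right) + O\right)} = \frac{1}{\left(-12529 - 72452 + 2 \cdot 236^{2}\right) + \left(98 \left(-71\right) + 18\right)} = \frac{1}{\left(-12529 - 72452 + 2 \cdot 55696\right) + \left(-6958 + 18\right)} = \frac{1}{\left(-12529 - 72452 + 111392\right) - 6940} = \frac{1}{26411 - 6940} = \frac{1}{19471}$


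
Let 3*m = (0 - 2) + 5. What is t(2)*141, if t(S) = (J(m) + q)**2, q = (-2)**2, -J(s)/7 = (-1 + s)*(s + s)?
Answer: 2256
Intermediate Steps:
m = 1 (m = ((0 - 2) + 5)/3 = (-2 + 5)/3 = (1/3)*3 = 1)
J(s) = -14*s*(-1 + s) (J(s) = -7*(-1 + s)*(s + s) = -7*(-1 + s)*2*s = -14*s*(-1 + s))
q = 4
t(S) = 16 (t(S) = (14*1*(1 - 1*1) + 4)**2 = (14*1*(1 - 1) + 4)**2 = (14*1*0 + 4)**2 = (0 + 4)**2 = 4**2 = 16)
t(2)*141 = 16*141 = 2256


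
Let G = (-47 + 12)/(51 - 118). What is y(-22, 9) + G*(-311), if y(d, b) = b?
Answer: -10282/67 ≈ -153.46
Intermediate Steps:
G = 35/67 (G = -35/(-67) = -35*(-1/67) = 35/67 ≈ 0.52239)
y(-22, 9) + G*(-311) = 9 + (35/67)*(-311) = 9 - 10885/67 = -10282/67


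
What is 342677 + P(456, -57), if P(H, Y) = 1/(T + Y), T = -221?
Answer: 95264205/278 ≈ 3.4268e+5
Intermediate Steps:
P(H, Y) = 1/(-221 + Y)
342677 + P(456, -57) = 342677 + 1/(-221 - 57) = 342677 + 1/(-278) = 342677 - 1/278 = 95264205/278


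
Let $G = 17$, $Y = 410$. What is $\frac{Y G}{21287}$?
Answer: $\frac{6970}{21287} \approx 0.32743$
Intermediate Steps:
$\frac{Y G}{21287} = \frac{410 \cdot 17}{21287} = 6970 \cdot \frac{1}{21287} = \frac{6970}{21287}$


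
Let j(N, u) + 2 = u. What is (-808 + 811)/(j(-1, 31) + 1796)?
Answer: 3/1825 ≈ 0.0016438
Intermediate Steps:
j(N, u) = -2 + u
(-808 + 811)/(j(-1, 31) + 1796) = (-808 + 811)/((-2 + 31) + 1796) = 3/(29 + 1796) = 3/1825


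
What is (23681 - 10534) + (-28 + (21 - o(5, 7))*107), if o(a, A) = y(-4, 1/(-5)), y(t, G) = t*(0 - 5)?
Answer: 13226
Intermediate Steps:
y(t, G) = -5*t (y(t, G) = t*(-5) = -5*t)
o(a, A) = 20 (o(a, A) = -5*(-4) = 20)
(23681 - 10534) + (-28 + (21 - o(5, 7))*107) = (23681 - 10534) + (-28 + (21 - 1*20)*107) = 13147 + (-28 + (21 - 20)*107) = 13147 + (-28 + 1*107) = 13147 + (-28 + 107) = 13147 + 79 = 13226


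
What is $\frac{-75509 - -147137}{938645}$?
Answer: $\frac{71628}{938645} \approx 0.07631$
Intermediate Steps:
$\frac{-75509 - -147137}{938645} = \left(-75509 + 147137\right) \frac{1}{938645} = 71628 \cdot \frac{1}{938645} = \frac{71628}{938645}$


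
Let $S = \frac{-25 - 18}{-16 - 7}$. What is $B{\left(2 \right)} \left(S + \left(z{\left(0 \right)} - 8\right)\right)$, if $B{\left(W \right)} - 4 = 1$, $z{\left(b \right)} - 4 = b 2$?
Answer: $- \frac{245}{23} \approx -10.652$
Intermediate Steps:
$z{\left(b \right)} = 4 + 2 b$ ($z{\left(b \right)} = 4 + b 2 = 4 + 2 b$)
$B{\left(W \right)} = 5$ ($B{\left(W \right)} = 4 + 1 = 5$)
$S = \frac{43}{23}$ ($S = - \frac{43}{-23} = \left(-43\right) \left(- \frac{1}{23}\right) = \frac{43}{23} \approx 1.8696$)
$B{\left(2 \right)} \left(S + \left(z{\left(0 \right)} - 8\right)\right) = 5 \left(\frac{43}{23} + \left(\left(4 + 2 \cdot 0\right) - 8\right)\right) = 5 \left(\frac{43}{23} + \left(\left(4 + 0\right) - 8\right)\right) = 5 \left(\frac{43}{23} + \left(4 - 8\right)\right) = 5 \left(\frac{43}{23} - 4\right) = 5 \left(- \frac{49}{23}\right) = - \frac{245}{23}$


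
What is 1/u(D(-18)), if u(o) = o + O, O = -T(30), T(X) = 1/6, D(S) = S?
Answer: -6/109 ≈ -0.055046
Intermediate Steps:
T(X) = ⅙
O = -⅙ (O = -1*⅙ = -⅙ ≈ -0.16667)
u(o) = -⅙ + o (u(o) = o - ⅙ = -⅙ + o)
1/u(D(-18)) = 1/(-⅙ - 18) = 1/(-109/6) = -6/109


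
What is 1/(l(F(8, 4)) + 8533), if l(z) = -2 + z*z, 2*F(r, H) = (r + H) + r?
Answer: 1/8631 ≈ 0.00011586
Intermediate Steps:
F(r, H) = r + H/2 (F(r, H) = ((r + H) + r)/2 = ((H + r) + r)/2 = (H + 2*r)/2 = r + H/2)
l(z) = -2 + z²
1/(l(F(8, 4)) + 8533) = 1/((-2 + (8 + (½)*4)²) + 8533) = 1/((-2 + (8 + 2)²) + 8533) = 1/((-2 + 10²) + 8533) = 1/((-2 + 100) + 8533) = 1/(98 + 8533) = 1/8631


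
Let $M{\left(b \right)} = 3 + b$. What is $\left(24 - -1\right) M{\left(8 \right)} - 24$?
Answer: $251$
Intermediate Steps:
$\left(24 - -1\right) M{\left(8 \right)} - 24 = \left(24 - -1\right) \left(3 + 8\right) - 24 = \left(24 + 1\right) 11 - 24 = 25 \cdot 11 - 24 = 275 - 24 = 251$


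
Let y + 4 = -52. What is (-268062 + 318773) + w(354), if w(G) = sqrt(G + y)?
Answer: 50711 + sqrt(298) ≈ 50728.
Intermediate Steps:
y = -56 (y = -4 - 52 = -56)
w(G) = sqrt(-56 + G) (w(G) = sqrt(G - 56) = sqrt(-56 + G))
(-268062 + 318773) + w(354) = (-268062 + 318773) + sqrt(-56 + 354) = 50711 + sqrt(298)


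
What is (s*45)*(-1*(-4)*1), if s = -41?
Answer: -7380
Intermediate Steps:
(s*45)*(-1*(-4)*1) = (-41*45)*(-1*(-4)*1) = -7380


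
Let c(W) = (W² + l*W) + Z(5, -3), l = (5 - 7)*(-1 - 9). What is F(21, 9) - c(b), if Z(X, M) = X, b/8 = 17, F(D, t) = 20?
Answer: -21201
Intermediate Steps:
l = 20 (l = -2*(-10) = 20)
b = 136 (b = 8*17 = 136)
c(W) = 5 + W² + 20*W (c(W) = (W² + 20*W) + 5 = 5 + W² + 20*W)
F(21, 9) - c(b) = 20 - (5 + 136² + 20*136) = 20 - (5 + 18496 + 2720) = 20 - 1*21221 = 20 - 21221 = -21201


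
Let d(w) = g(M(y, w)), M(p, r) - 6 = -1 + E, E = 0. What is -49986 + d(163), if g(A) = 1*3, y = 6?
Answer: -49983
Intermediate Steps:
M(p, r) = 5 (M(p, r) = 6 + (-1 + 0) = 6 - 1 = 5)
g(A) = 3
d(w) = 3
-49986 + d(163) = -49986 + 3 = -49983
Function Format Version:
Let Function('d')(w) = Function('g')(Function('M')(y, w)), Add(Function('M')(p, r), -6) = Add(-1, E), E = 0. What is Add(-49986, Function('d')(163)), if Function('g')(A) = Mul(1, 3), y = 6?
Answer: -49983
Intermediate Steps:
Function('M')(p, r) = 5 (Function('M')(p, r) = Add(6, Add(-1, 0)) = Add(6, -1) = 5)
Function('g')(A) = 3
Function('d')(w) = 3
Add(-49986, Function('d')(163)) = Add(-49986, 3) = -49983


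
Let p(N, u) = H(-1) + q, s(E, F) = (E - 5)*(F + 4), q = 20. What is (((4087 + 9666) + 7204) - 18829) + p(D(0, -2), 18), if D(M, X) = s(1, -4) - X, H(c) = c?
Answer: 2147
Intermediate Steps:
s(E, F) = (-5 + E)*(4 + F)
D(M, X) = -X (D(M, X) = (-20 - 5*(-4) + 4*1 + 1*(-4)) - X = (-20 + 20 + 4 - 4) - X = 0 - X = -X)
p(N, u) = 19 (p(N, u) = -1 + 20 = 19)
(((4087 + 9666) + 7204) - 18829) + p(D(0, -2), 18) = (((4087 + 9666) + 7204) - 18829) + 19 = ((13753 + 7204) - 18829) + 19 = (20957 - 18829) + 19 = 2128 + 19 = 2147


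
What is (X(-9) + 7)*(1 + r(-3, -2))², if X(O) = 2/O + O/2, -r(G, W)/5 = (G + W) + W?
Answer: 2952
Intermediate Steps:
r(G, W) = -10*W - 5*G (r(G, W) = -5*((G + W) + W) = -5*(G + 2*W) = -10*W - 5*G)
X(O) = O/2 + 2/O (X(O) = 2/O + O*(½) = 2/O + O/2 = O/2 + 2/O)
(X(-9) + 7)*(1 + r(-3, -2))² = (((½)*(-9) + 2/(-9)) + 7)*(1 + (-10*(-2) - 5*(-3)))² = ((-9/2 + 2*(-⅑)) + 7)*(1 + (20 + 15))² = ((-9/2 - 2/9) + 7)*(1 + 35)² = (-85/18 + 7)*36² = (41/18)*1296 = 2952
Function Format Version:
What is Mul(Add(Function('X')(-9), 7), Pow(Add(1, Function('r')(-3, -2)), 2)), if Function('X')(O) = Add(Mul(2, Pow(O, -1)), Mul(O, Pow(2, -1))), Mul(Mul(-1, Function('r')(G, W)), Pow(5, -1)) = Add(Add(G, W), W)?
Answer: 2952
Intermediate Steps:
Function('r')(G, W) = Add(Mul(-10, W), Mul(-5, G)) (Function('r')(G, W) = Mul(-5, Add(Add(G, W), W)) = Mul(-5, Add(G, Mul(2, W))) = Add(Mul(-10, W), Mul(-5, G)))
Function('X')(O) = Add(Mul(Rational(1, 2), O), Mul(2, Pow(O, -1))) (Function('X')(O) = Add(Mul(2, Pow(O, -1)), Mul(O, Rational(1, 2))) = Add(Mul(2, Pow(O, -1)), Mul(Rational(1, 2), O)) = Add(Mul(Rational(1, 2), O), Mul(2, Pow(O, -1))))
Mul(Add(Function('X')(-9), 7), Pow(Add(1, Function('r')(-3, -2)), 2)) = Mul(Add(Add(Mul(Rational(1, 2), -9), Mul(2, Pow(-9, -1))), 7), Pow(Add(1, Add(Mul(-10, -2), Mul(-5, -3))), 2)) = Mul(Add(Add(Rational(-9, 2), Mul(2, Rational(-1, 9))), 7), Pow(Add(1, Add(20, 15)), 2)) = Mul(Add(Add(Rational(-9, 2), Rational(-2, 9)), 7), Pow(Add(1, 35), 2)) = Mul(Add(Rational(-85, 18), 7), Pow(36, 2)) = Mul(Rational(41, 18), 1296) = 2952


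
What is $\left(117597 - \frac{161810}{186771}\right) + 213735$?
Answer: $\frac{61883047162}{186771} \approx 3.3133 \cdot 10^{5}$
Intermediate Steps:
$\left(117597 - \frac{161810}{186771}\right) + 213735 = \frac{21963547477}{186771} + 213735 = \frac{61883047162}{186771}$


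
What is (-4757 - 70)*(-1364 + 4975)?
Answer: -17430297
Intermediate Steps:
(-4757 - 70)*(-1364 + 4975) = -4827*3611 = -17430297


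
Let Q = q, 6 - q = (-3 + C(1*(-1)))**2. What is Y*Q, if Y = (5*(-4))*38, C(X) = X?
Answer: 7600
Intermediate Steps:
q = -10 (q = 6 - (-3 + 1*(-1))**2 = 6 - (-3 - 1)**2 = 6 - 1*(-4)**2 = 6 - 1*16 = 6 - 16 = -10)
Q = -10
Y = -760 (Y = -20*38 = -760)
Y*Q = -760*(-10) = 7600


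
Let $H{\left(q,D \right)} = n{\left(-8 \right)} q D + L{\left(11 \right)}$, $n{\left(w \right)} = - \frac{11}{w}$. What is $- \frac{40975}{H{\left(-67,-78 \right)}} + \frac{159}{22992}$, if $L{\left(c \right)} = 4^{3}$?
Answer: $- \frac{1254592653}{222248336} \approx -5.645$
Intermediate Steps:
$L{\left(c \right)} = 64$
$H{\left(q,D \right)} = 64 + \frac{11 D q}{8}$ ($H{\left(q,D \right)} = - \frac{11}{-8} q D + 64 = \left(-11\right) \left(- \frac{1}{8}\right) q D + 64 = \frac{11 q}{8} D + 64 = \frac{11 D q}{8} + 64 = 64 + \frac{11 D q}{8}$)
$- \frac{40975}{H{\left(-67,-78 \right)}} + \frac{159}{22992} = - \frac{40975}{64 + \frac{11}{8} \left(-78\right) \left(-67\right)} + \frac{159}{22992} = - \frac{40975}{64 + \frac{28743}{4}} + 159 \cdot \frac{1}{22992} = - \frac{40975}{\frac{28999}{4}} + \frac{53}{7664} = \left(-40975\right) \frac{4}{28999} + \frac{53}{7664} = - \frac{163900}{28999} + \frac{53}{7664} = - \frac{1254592653}{222248336}$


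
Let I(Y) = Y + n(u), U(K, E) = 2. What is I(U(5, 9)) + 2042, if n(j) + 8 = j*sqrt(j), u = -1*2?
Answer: 2036 - 2*I*sqrt(2) ≈ 2036.0 - 2.8284*I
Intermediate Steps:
u = -2
n(j) = -8 + j**(3/2) (n(j) = -8 + j*sqrt(j) = -8 + j**(3/2))
I(Y) = -8 + Y - 2*I*sqrt(2) (I(Y) = Y + (-8 + (-2)**(3/2)) = Y + (-8 - 2*I*sqrt(2)) = -8 + Y - 2*I*sqrt(2))
I(U(5, 9)) + 2042 = (-8 + 2 - 2*I*sqrt(2)) + 2042 = (-6 - 2*I*sqrt(2)) + 2042 = 2036 - 2*I*sqrt(2)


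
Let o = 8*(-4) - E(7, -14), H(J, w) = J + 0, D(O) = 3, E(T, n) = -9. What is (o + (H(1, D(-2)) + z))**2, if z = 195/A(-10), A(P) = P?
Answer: 6889/4 ≈ 1722.3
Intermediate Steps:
H(J, w) = J
o = -23 (o = 8*(-4) - 1*(-9) = -32 + 9 = -23)
z = -39/2 (z = 195/(-10) = 195*(-1/10) = -39/2 ≈ -19.500)
(o + (H(1, D(-2)) + z))**2 = (-23 + (1 - 39/2))**2 = (-23 - 37/2)**2 = (-83/2)**2 = 6889/4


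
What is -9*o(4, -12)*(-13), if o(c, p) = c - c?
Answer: 0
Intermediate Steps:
o(c, p) = 0
-9*o(4, -12)*(-13) = -9*0*(-13) = 0*(-13) = 0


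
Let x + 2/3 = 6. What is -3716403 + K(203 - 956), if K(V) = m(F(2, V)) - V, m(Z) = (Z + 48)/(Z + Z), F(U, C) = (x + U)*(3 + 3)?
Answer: -81744277/22 ≈ -3.7156e+6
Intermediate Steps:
x = 16/3 (x = -2/3 + 6 = 16/3 ≈ 5.3333)
F(U, C) = 32 + 6*U (F(U, C) = (16/3 + U)*(3 + 3) = (16/3 + U)*6 = 32 + 6*U)
m(Z) = (48 + Z)/(2*Z) (m(Z) = (48 + Z)/((2*Z)) = (48 + Z)*(1/(2*Z)) = (48 + Z)/(2*Z))
K(V) = 23/22 - V (K(V) = (48 + (32 + 6*2))/(2*(32 + 6*2)) - V = (48 + (32 + 12))/(2*(32 + 12)) - V = (1/2)*(48 + 44)/44 - V = (1/2)*(1/44)*92 - V = 23/22 - V)
-3716403 + K(203 - 956) = -3716403 + (23/22 - (203 - 956)) = -3716403 + (23/22 - 1*(-753)) = -3716403 + (23/22 + 753) = -3716403 + 16589/22 = -81744277/22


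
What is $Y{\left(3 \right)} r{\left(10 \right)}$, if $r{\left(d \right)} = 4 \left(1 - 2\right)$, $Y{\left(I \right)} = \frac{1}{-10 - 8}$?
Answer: $\frac{2}{9} \approx 0.22222$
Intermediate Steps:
$Y{\left(I \right)} = - \frac{1}{18}$ ($Y{\left(I \right)} = \frac{1}{-18} = - \frac{1}{18}$)
$r{\left(d \right)} = -4$ ($r{\left(d \right)} = 4 \left(-1\right) = -4$)
$Y{\left(3 \right)} r{\left(10 \right)} = \left(- \frac{1}{18}\right) \left(-4\right) = \frac{2}{9}$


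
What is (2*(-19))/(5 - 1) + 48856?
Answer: 97693/2 ≈ 48847.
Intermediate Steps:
(2*(-19))/(5 - 1) + 48856 = -38/4 + 48856 = -38*¼ + 48856 = -19/2 + 48856 = 97693/2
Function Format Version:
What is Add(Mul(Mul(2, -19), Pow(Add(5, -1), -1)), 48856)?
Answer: Rational(97693, 2) ≈ 48847.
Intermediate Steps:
Add(Mul(Mul(2, -19), Pow(Add(5, -1), -1)), 48856) = Add(Mul(-38, Pow(4, -1)), 48856) = Add(Mul(-38, Rational(1, 4)), 48856) = Add(Rational(-19, 2), 48856) = Rational(97693, 2)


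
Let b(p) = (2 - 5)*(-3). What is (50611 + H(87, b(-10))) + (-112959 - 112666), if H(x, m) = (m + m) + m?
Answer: -174987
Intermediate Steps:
b(p) = 9 (b(p) = -3*(-3) = 9)
H(x, m) = 3*m (H(x, m) = 2*m + m = 3*m)
(50611 + H(87, b(-10))) + (-112959 - 112666) = (50611 + 3*9) + (-112959 - 112666) = (50611 + 27) - 225625 = 50638 - 225625 = -174987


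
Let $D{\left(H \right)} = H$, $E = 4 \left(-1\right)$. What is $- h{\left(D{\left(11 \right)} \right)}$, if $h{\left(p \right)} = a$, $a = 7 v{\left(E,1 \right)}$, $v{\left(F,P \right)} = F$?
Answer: $28$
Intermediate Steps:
$E = -4$
$a = -28$ ($a = 7 \left(-4\right) = -28$)
$h{\left(p \right)} = -28$
$- h{\left(D{\left(11 \right)} \right)} = \left(-1\right) \left(-28\right) = 28$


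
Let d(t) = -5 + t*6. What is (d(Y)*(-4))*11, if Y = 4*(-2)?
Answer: 2332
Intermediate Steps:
Y = -8
d(t) = -5 + 6*t
(d(Y)*(-4))*11 = ((-5 + 6*(-8))*(-4))*11 = ((-5 - 48)*(-4))*11 = -53*(-4)*11 = 212*11 = 2332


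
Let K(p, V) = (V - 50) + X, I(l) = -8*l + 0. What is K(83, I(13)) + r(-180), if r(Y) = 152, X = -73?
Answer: -75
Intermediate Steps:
I(l) = -8*l
K(p, V) = -123 + V (K(p, V) = (V - 50) - 73 = (-50 + V) - 73 = -123 + V)
K(83, I(13)) + r(-180) = (-123 - 8*13) + 152 = (-123 - 104) + 152 = -227 + 152 = -75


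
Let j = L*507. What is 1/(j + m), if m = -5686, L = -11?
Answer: -1/11263 ≈ -8.8786e-5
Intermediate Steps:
j = -5577 (j = -11*507 = -5577)
1/(j + m) = 1/(-5577 - 5686) = 1/(-11263) = -1/11263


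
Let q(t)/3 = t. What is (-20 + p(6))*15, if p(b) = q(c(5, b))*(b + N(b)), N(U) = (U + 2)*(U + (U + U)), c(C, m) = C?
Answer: 33450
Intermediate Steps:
q(t) = 3*t
N(U) = 3*U*(2 + U) (N(U) = (2 + U)*(U + 2*U) = (2 + U)*(3*U) = 3*U*(2 + U))
p(b) = 15*b + 45*b*(2 + b) (p(b) = (3*5)*(b + 3*b*(2 + b)) = 15*(b + 3*b*(2 + b)) = 15*b + 45*b*(2 + b))
(-20 + p(6))*15 = (-20 + 15*6*(7 + 3*6))*15 = (-20 + 15*6*(7 + 18))*15 = (-20 + 15*6*25)*15 = (-20 + 2250)*15 = 2230*15 = 33450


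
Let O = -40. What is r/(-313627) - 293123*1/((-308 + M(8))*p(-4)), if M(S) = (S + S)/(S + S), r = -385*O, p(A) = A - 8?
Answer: -91988020721/1155401868 ≈ -79.616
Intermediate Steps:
p(A) = -8 + A
r = 15400 (r = -385*(-40) = 15400)
M(S) = 1 (M(S) = (2*S)/((2*S)) = (2*S)*(1/(2*S)) = 1)
r/(-313627) - 293123*1/((-308 + M(8))*p(-4)) = 15400/(-313627) - 293123*1/((-308 + 1)*(-8 - 4)) = 15400*(-1/313627) - 293123/((-12*(-307))) = -15400/313627 - 293123/3684 = -91988020721/1155401868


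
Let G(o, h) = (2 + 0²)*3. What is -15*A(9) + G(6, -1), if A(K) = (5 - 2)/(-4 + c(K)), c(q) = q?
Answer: -3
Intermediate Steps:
G(o, h) = 6 (G(o, h) = (2 + 0)*3 = 2*3 = 6)
A(K) = 3/(-4 + K) (A(K) = (5 - 2)/(-4 + K) = 3/(-4 + K))
-15*A(9) + G(6, -1) = -45/(-4 + 9) + 6 = -45/5 + 6 = -15*⅗ + 6 = -9 + 6 = -3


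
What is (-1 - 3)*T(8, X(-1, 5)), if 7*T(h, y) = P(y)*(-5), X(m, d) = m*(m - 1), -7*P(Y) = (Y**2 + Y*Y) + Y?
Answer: -200/49 ≈ -4.0816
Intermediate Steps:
P(Y) = -2*Y**2/7 - Y/7 (P(Y) = -((Y**2 + Y*Y) + Y)/7 = -((Y**2 + Y**2) + Y)/7 = -(2*Y**2 + Y)/7 = -(Y + 2*Y**2)/7 = -2*Y**2/7 - Y/7)
X(m, d) = m*(-1 + m)
T(h, y) = 5*y*(1 + 2*y)/49 (T(h, y) = (-y*(1 + 2*y)/7*(-5))/7 = (5*y*(1 + 2*y)/7)/7 = 5*y*(1 + 2*y)/49)
(-1 - 3)*T(8, X(-1, 5)) = (-1 - 3)*(5*(-(-1 - 1))*(1 + 2*(-(-1 - 1)))/49) = -20*(-1*(-2))*(1 + 2*(-1*(-2)))/49 = -20*2*(1 + 2*2)/49 = -20*2*(1 + 4)/49 = -20*2*5/49 = -4*50/49 = -200/49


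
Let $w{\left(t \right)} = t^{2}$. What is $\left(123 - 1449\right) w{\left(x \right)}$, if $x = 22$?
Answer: $-641784$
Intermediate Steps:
$\left(123 - 1449\right) w{\left(x \right)} = \left(123 - 1449\right) 22^{2} = \left(-1326\right) 484 = -641784$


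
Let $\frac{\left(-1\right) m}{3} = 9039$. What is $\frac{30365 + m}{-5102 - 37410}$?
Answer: $- \frac{203}{2657} \approx -0.076402$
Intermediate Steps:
$m = -27117$ ($m = \left(-3\right) 9039 = -27117$)
$\frac{30365 + m}{-5102 - 37410} = \frac{30365 - 27117}{-5102 - 37410} = \frac{3248}{-42512} = 3248 \left(- \frac{1}{42512}\right) = - \frac{203}{2657}$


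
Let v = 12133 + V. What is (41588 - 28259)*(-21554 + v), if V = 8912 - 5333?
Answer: -77868018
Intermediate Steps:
V = 3579
v = 15712 (v = 12133 + 3579 = 15712)
(41588 - 28259)*(-21554 + v) = (41588 - 28259)*(-21554 + 15712) = 13329*(-5842) = -77868018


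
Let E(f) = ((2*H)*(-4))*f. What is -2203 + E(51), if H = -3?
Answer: -979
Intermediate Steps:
E(f) = 24*f (E(f) = ((2*(-3))*(-4))*f = (-6*(-4))*f = 24*f)
-2203 + E(51) = -2203 + 24*51 = -2203 + 1224 = -979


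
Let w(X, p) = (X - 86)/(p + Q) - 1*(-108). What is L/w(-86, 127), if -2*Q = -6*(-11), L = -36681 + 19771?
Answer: -79477/499 ≈ -159.27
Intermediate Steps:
L = -16910
Q = -33 (Q = -(-3)*(-11) = -½*66 = -33)
w(X, p) = 108 + (-86 + X)/(-33 + p) (w(X, p) = (X - 86)/(p - 33) - 1*(-108) = (-86 + X)/(-33 + p) + 108 = 108 + (-86 + X)/(-33 + p))
L/w(-86, 127) = -16910*(-33 + 127)/(-3650 - 86 + 108*127) = -16910*94/(-3650 - 86 + 13716) = -16910/((1/94)*9980) = -16910/4990/47 = -16910*47/4990 = -79477/499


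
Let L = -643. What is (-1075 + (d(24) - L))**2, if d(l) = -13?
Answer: 198025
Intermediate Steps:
(-1075 + (d(24) - L))**2 = (-1075 + (-13 - 1*(-643)))**2 = (-1075 + (-13 + 643))**2 = (-1075 + 630)**2 = (-445)**2 = 198025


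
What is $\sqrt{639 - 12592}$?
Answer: $i \sqrt{11953} \approx 109.33 i$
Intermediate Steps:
$\sqrt{639 - 12592} = \sqrt{-11953} = i \sqrt{11953}$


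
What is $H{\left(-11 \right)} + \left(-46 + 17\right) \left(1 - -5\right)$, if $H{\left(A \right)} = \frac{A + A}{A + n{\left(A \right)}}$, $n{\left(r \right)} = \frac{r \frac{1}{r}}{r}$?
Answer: $- \frac{10493}{61} \approx -172.02$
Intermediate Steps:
$n{\left(r \right)} = \frac{1}{r}$ ($n{\left(r \right)} = 1 \frac{1}{r} = \frac{1}{r}$)
$H{\left(A \right)} = \frac{2 A}{A + \frac{1}{A}}$ ($H{\left(A \right)} = \frac{A + A}{A + \frac{1}{A}} = \frac{2 A}{A + \frac{1}{A}}$)
$H{\left(-11 \right)} + \left(-46 + 17\right) \left(1 - -5\right) = \frac{2 \left(-11\right)^{2}}{1 + \left(-11\right)^{2}} + \left(-46 + 17\right) \left(1 - -5\right) = 2 \cdot 121 \frac{1}{1 + 121} - 29 \left(1 + 5\right) = 2 \cdot 121 \cdot \frac{1}{122} - 174 = \frac{121}{61} - 174 = - \frac{10493}{61}$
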